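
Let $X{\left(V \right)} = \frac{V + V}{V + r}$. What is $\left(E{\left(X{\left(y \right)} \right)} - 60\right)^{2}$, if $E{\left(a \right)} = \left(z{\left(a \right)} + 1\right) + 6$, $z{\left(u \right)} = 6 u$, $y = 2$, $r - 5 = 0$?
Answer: $\frac{120409}{49} \approx 2457.3$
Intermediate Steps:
$r = 5$ ($r = 5 + 0 = 5$)
$X{\left(V \right)} = \frac{2 V}{5 + V}$ ($X{\left(V \right)} = \frac{V + V}{V + 5} = \frac{2 V}{5 + V}$)
$E{\left(a \right)} = 7 + 6 a$ ($E{\left(a \right)} = \left(6 a + 1\right) + 6 = \left(1 + 6 a\right) + 6 = 7 + 6 a$)
$\left(E{\left(X{\left(y \right)} \right)} - 60\right)^{2} = \left(\left(7 + 6 \cdot 2 \cdot 2 \frac{1}{5 + 2}\right) - 60\right)^{2} = \left(\left(7 + 6 \cdot 2 \cdot 2 \cdot \frac{1}{7}\right) - 60\right)^{2} = \left(\left(7 + 6 \cdot \frac{4}{7}\right) - 60\right)^{2} = \left(\left(7 + \frac{24}{7}\right) - 60\right)^{2} = \left(\frac{73}{7} - 60\right)^{2} = \left(- \frac{347}{7}\right)^{2} = \frac{120409}{49}$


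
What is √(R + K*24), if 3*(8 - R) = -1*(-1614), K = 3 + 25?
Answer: √142 ≈ 11.916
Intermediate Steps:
K = 28
R = -530 (R = 8 - (-1)*(-1614)/3 = 8 - ⅓*1614 = 8 - 538 = -530)
√(R + K*24) = √(-530 + 28*24) = √(-530 + 672) = √142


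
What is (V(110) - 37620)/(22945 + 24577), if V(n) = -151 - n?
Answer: -37881/47522 ≈ -0.79713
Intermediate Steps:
(V(110) - 37620)/(22945 + 24577) = ((-151 - 1*110) - 37620)/(22945 + 24577) = ((-151 - 110) - 37620)/47522 = (-261 - 37620)*(1/47522) = -37881*1/47522 = -37881/47522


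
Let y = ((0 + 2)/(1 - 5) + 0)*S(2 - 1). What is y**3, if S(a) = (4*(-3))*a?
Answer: 216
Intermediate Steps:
S(a) = -12*a
y = 6 (y = ((0 + 2)/(1 - 5) + 0)*(-12*(2 - 1)) = (2/(-4) + 0)*(-12*1) = (2*(-1/4) + 0)*(-12) = (-1/2 + 0)*(-12) = -1/2*(-12) = 6)
y**3 = 6**3 = 216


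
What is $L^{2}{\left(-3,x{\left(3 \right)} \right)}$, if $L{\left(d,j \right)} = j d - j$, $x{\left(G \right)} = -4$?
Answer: $256$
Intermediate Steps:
$L{\left(d,j \right)} = - j + d j$ ($L{\left(d,j \right)} = d j - j = - j + d j$)
$L^{2}{\left(-3,x{\left(3 \right)} \right)} = \left(- 4 \left(-1 - 3\right)\right)^{2} = \left(\left(-4\right) \left(-4\right)\right)^{2} = 16^{2} = 256$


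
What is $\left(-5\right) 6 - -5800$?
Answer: $5770$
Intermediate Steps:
$\left(-5\right) 6 - -5800 = -30 + 5800 = 5770$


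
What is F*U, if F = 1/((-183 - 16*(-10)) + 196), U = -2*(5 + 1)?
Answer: -12/173 ≈ -0.069364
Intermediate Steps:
U = -12 (U = -2*6 = -12)
F = 1/173 (F = 1/((-183 - 1*(-160)) + 196) = 1/((-183 + 160) + 196) = 1/(-23 + 196) = 1/173 ≈ 0.0057803)
F*U = (1/173)*(-12) = -12/173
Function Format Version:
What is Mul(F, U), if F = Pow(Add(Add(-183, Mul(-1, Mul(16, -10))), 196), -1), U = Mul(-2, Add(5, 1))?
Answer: Rational(-12, 173) ≈ -0.069364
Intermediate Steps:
U = -12 (U = Mul(-2, 6) = -12)
F = Rational(1, 173) (F = Pow(Add(Add(-183, Mul(-1, -160)), 196), -1) = Pow(Add(Add(-183, 160), 196), -1) = Pow(Add(-23, 196), -1) = Pow(173, -1) = Rational(1, 173) ≈ 0.0057803)
Mul(F, U) = Mul(Rational(1, 173), -12) = Rational(-12, 173)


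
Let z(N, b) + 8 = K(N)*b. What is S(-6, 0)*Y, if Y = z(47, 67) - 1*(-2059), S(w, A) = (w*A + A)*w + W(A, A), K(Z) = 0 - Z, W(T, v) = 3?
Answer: -3294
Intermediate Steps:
K(Z) = -Z
z(N, b) = -8 - N*b (z(N, b) = -8 + (-N)*b = -8 - N*b)
S(w, A) = 3 + w*(A + A*w) (S(w, A) = (w*A + A)*w + 3 = (A*w + A)*w + 3 = (A + A*w)*w + 3 = w*(A + A*w) + 3 = 3 + w*(A + A*w))
Y = -1098 (Y = (-8 - 1*47*67) - 1*(-2059) = (-8 - 3149) + 2059 = -3157 + 2059 = -1098)
S(-6, 0)*Y = (3 + 0*(-6) + 0*(-6)²)*(-1098) = (3 + 0 + 0*36)*(-1098) = (3 + 0 + 0)*(-1098) = 3*(-1098) = -3294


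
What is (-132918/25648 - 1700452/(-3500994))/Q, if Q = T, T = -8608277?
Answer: 15061854557/27605973932641608 ≈ 5.4560e-7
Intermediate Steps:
Q = -8608277
(-132918/25648 - 1700452/(-3500994))/Q = (-132918/25648 - 1700452/(-3500994))/(-8608277) = (-132918*1/25648 - 1700452*(-1/3500994))*(-1/8608277) = (-66459/12824 + 850226/1750497)*(-1/8608277) = -15061854557/3206910504*(-1/8608277) = 15061854557/27605973932641608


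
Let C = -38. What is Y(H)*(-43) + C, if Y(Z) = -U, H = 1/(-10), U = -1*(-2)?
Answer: 48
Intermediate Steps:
U = 2
H = -⅒ ≈ -0.10000
Y(Z) = -2 (Y(Z) = -1*2 = -2)
Y(H)*(-43) + C = -2*(-43) - 38 = 86 - 38 = 48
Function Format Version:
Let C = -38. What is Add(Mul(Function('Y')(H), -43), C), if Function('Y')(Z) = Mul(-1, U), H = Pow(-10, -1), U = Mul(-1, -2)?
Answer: 48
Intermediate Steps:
U = 2
H = Rational(-1, 10) ≈ -0.10000
Function('Y')(Z) = -2 (Function('Y')(Z) = Mul(-1, 2) = -2)
Add(Mul(Function('Y')(H), -43), C) = Add(Mul(-2, -43), -38) = Add(86, -38) = 48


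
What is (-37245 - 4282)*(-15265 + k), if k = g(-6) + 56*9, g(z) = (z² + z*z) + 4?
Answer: 609823995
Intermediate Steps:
g(z) = 4 + 2*z² (g(z) = (z² + z²) + 4 = 2*z² + 4 = 4 + 2*z²)
k = 580 (k = (4 + 2*(-6)²) + 56*9 = (4 + 2*36) + 504 = (4 + 72) + 504 = 76 + 504 = 580)
(-37245 - 4282)*(-15265 + k) = (-37245 - 4282)*(-15265 + 580) = -41527*(-14685) = 609823995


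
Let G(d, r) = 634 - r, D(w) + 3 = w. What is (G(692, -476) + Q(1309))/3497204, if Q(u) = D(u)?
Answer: 604/874301 ≈ 0.00069084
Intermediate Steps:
D(w) = -3 + w
Q(u) = -3 + u
(G(692, -476) + Q(1309))/3497204 = ((634 - 1*(-476)) + (-3 + 1309))/3497204 = ((634 + 476) + 1306)*(1/3497204) = (1110 + 1306)*(1/3497204) = 2416*(1/3497204) = 604/874301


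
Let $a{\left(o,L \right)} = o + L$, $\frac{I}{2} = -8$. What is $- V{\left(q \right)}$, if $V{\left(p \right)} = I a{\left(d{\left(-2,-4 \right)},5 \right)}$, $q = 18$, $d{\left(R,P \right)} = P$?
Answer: $16$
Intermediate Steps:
$I = -16$ ($I = 2 \left(-8\right) = -16$)
$a{\left(o,L \right)} = L + o$
$V{\left(p \right)} = -16$ ($V{\left(p \right)} = - 16 \left(5 - 4\right) = \left(-16\right) 1 = -16$)
$- V{\left(q \right)} = \left(-1\right) \left(-16\right) = 16$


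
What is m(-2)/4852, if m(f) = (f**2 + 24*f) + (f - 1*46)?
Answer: -23/1213 ≈ -0.018961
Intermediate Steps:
m(f) = -46 + f**2 + 25*f (m(f) = (f**2 + 24*f) + (f - 46) = (f**2 + 24*f) + (-46 + f) = -46 + f**2 + 25*f)
m(-2)/4852 = (-46 + (-2)**2 + 25*(-2))/4852 = (-46 + 4 - 50)*(1/4852) = -92*1/4852 = -23/1213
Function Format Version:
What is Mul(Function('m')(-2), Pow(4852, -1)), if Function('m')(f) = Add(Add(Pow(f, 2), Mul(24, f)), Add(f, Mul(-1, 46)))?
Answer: Rational(-23, 1213) ≈ -0.018961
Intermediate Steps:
Function('m')(f) = Add(-46, Pow(f, 2), Mul(25, f)) (Function('m')(f) = Add(Add(Pow(f, 2), Mul(24, f)), Add(f, -46)) = Add(Add(Pow(f, 2), Mul(24, f)), Add(-46, f)) = Add(-46, Pow(f, 2), Mul(25, f)))
Mul(Function('m')(-2), Pow(4852, -1)) = Mul(Add(-46, Pow(-2, 2), Mul(25, -2)), Pow(4852, -1)) = Mul(Add(-46, 4, -50), Rational(1, 4852)) = Mul(-92, Rational(1, 4852)) = Rational(-23, 1213)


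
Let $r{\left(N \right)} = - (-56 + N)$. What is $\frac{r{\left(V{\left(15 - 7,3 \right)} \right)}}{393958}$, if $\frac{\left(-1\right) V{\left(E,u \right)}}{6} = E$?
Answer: $\frac{52}{196979} \approx 0.00026399$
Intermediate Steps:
$V{\left(E,u \right)} = - 6 E$
$r{\left(N \right)} = 56 - N$
$\frac{r{\left(V{\left(15 - 7,3 \right)} \right)}}{393958} = \frac{56 - - 6 \left(15 - 7\right)}{393958} = \left(56 - - 6 \left(15 - 7\right)\right) \frac{1}{393958} = \left(56 - \left(-6\right) 8\right) \frac{1}{393958} = \left(56 - -48\right) \frac{1}{393958} = \left(56 + 48\right) \frac{1}{393958} = 104 \cdot \frac{1}{393958} = \frac{52}{196979}$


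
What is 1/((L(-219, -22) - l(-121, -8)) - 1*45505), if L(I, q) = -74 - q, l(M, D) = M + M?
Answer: -1/45315 ≈ -2.2068e-5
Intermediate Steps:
l(M, D) = 2*M
1/((L(-219, -22) - l(-121, -8)) - 1*45505) = 1/(((-74 - 1*(-22)) - 2*(-121)) - 1*45505) = 1/(((-74 + 22) - 1*(-242)) - 45505) = 1/((-52 + 242) - 45505) = 1/(190 - 45505) = 1/(-45315) = -1/45315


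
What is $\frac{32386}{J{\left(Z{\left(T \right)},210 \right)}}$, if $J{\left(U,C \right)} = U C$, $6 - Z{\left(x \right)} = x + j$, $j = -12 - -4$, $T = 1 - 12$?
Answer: $\frac{16193}{2625} \approx 6.1688$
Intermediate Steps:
$T = -11$ ($T = 1 - 12 = -11$)
$j = -8$ ($j = -12 + 4 = -8$)
$Z{\left(x \right)} = 14 - x$ ($Z{\left(x \right)} = 6 - \left(x - 8\right) = 6 - \left(-8 + x\right) = 14 - x$)
$J{\left(U,C \right)} = C U$
$\frac{32386}{J{\left(Z{\left(T \right)},210 \right)}} = \frac{32386}{210 \left(14 - -11\right)} = \frac{32386}{210 \left(14 + 11\right)} = \frac{32386}{210 \cdot 25} = \frac{32386}{5250} = 32386 \cdot \frac{1}{5250} = \frac{16193}{2625}$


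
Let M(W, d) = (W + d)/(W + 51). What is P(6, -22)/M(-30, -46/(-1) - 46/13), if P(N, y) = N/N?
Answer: 91/54 ≈ 1.6852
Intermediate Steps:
M(W, d) = (W + d)/(51 + W)
P(N, y) = 1
P(6, -22)/M(-30, -46/(-1) - 46/13) = 1/((-30 + (-46/(-1) - 46/13))/(51 - 30)) = 1/((-30 + (-46*(-1) - 46*1/13))/21) = 1/((-30 + (46 - 46/13))/21) = 1/((-30 + 552/13)/21) = 1/((1/21)*(162/13)) = 1/(54/91) = 1*(91/54) = 91/54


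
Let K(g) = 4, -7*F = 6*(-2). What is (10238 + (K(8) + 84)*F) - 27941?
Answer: -122865/7 ≈ -17552.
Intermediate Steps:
F = 12/7 (F = -6*(-2)/7 = -⅐*(-12) = 12/7 ≈ 1.7143)
(10238 + (K(8) + 84)*F) - 27941 = (10238 + (4 + 84)*(12/7)) - 27941 = (10238 + 88*(12/7)) - 27941 = (10238 + 1056/7) - 27941 = 72722/7 - 27941 = -122865/7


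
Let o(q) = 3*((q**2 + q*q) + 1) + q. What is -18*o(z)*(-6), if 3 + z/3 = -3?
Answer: 208332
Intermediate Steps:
z = -18 (z = -9 + 3*(-3) = -9 - 9 = -18)
o(q) = 3 + q + 6*q**2 (o(q) = 3*((q**2 + q**2) + 1) + q = 3*(2*q**2 + 1) + q = 3*(1 + 2*q**2) + q = (3 + 6*q**2) + q = 3 + q + 6*q**2)
-18*o(z)*(-6) = -18*(3 - 18 + 6*(-18)**2)*(-6) = -18*(3 - 18 + 6*324)*(-6) = -18*(3 - 18 + 1944)*(-6) = -18*1929*(-6) = -34722*(-6) = 208332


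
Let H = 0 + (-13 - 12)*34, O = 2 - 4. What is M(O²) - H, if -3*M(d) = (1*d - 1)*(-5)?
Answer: 855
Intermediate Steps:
O = -2
H = -850 (H = 0 - 25*34 = 0 - 850 = -850)
M(d) = -5/3 + 5*d/3 (M(d) = -(1*d - 1)*(-5)/3 = -(d - 1)*(-5)/3 = -(-1 + d)*(-5)/3 = -(5 - 5*d)/3 = -5/3 + 5*d/3)
M(O²) - H = (-5/3 + (5/3)*(-2)²) - 1*(-850) = (-5/3 + (5/3)*4) + 850 = (-5/3 + 20/3) + 850 = 5 + 850 = 855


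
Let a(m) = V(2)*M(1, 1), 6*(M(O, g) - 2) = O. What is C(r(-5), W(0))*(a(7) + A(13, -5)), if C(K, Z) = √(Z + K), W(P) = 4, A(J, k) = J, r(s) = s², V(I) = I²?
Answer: 65*√29/3 ≈ 116.68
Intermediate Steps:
M(O, g) = 2 + O/6
a(m) = 26/3 (a(m) = 2²*(2 + (⅙)*1) = 4*(2 + ⅙) = 4*(13/6) = 26/3)
C(K, Z) = √(K + Z)
C(r(-5), W(0))*(a(7) + A(13, -5)) = √((-5)² + 4)*(26/3 + 13) = √(25 + 4)*(65/3) = √29*(65/3) = 65*√29/3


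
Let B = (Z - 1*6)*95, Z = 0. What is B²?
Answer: 324900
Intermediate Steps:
B = -570 (B = (0 - 1*6)*95 = (0 - 6)*95 = -6*95 = -570)
B² = (-570)² = 324900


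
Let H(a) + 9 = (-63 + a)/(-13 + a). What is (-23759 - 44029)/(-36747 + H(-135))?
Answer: 557368/302205 ≈ 1.8443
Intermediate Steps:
H(a) = -9 + (-63 + a)/(-13 + a)
(-23759 - 44029)/(-36747 + H(-135)) = (-23759 - 44029)/(-36747 + 2*(27 - 4*(-135))/(-13 - 135)) = -67788/(-36747 + 2*(27 + 540)/(-148)) = -67788/(-36747 + 2*(-1/148)*567) = -67788/(-36747 - 567/74) = -67788/(-2719845/74) = -67788*(-74/2719845) = 557368/302205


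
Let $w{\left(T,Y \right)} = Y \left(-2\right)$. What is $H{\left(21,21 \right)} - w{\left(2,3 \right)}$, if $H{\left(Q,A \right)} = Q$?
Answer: $27$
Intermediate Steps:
$w{\left(T,Y \right)} = - 2 Y$
$H{\left(21,21 \right)} - w{\left(2,3 \right)} = 21 - \left(-2\right) 3 = 21 - -6 = 21 + 6 = 27$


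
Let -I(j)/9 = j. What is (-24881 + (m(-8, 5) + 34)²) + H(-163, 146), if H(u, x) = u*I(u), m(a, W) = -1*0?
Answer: -262846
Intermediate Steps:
I(j) = -9*j
m(a, W) = 0
H(u, x) = -9*u² (H(u, x) = u*(-9*u) = -9*u²)
(-24881 + (m(-8, 5) + 34)²) + H(-163, 146) = (-24881 + (0 + 34)²) - 9*(-163)² = (-24881 + 34²) - 9*26569 = (-24881 + 1156) - 239121 = -23725 - 239121 = -262846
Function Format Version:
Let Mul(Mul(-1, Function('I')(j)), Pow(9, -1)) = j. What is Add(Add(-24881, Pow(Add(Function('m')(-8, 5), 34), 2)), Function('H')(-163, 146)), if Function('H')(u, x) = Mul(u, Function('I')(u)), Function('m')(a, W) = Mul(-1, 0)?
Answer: -262846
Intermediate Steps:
Function('I')(j) = Mul(-9, j)
Function('m')(a, W) = 0
Function('H')(u, x) = Mul(-9, Pow(u, 2)) (Function('H')(u, x) = Mul(u, Mul(-9, u)) = Mul(-9, Pow(u, 2)))
Add(Add(-24881, Pow(Add(Function('m')(-8, 5), 34), 2)), Function('H')(-163, 146)) = Add(Add(-24881, Pow(Add(0, 34), 2)), Mul(-9, Pow(-163, 2))) = Add(Add(-24881, Pow(34, 2)), Mul(-9, 26569)) = Add(Add(-24881, 1156), -239121) = Add(-23725, -239121) = -262846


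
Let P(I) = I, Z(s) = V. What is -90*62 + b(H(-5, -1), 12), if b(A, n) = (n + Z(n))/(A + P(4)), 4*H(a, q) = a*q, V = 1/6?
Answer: -351394/63 ≈ -5577.7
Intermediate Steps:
V = ⅙ (V = 1*(⅙) = ⅙ ≈ 0.16667)
Z(s) = ⅙
H(a, q) = a*q/4 (H(a, q) = (a*q)/4 = a*q/4)
b(A, n) = (⅙ + n)/(4 + A) (b(A, n) = (n + ⅙)/(A + 4) = (⅙ + n)/(4 + A))
-90*62 + b(H(-5, -1), 12) = -90*62 + (⅙ + 12)/(4 + (¼)*(-5)*(-1)) = -5580 + (73/6)/(4 + 5/4) = -5580 + (73/6)/(21/4) = -5580 + (4/21)*(73/6) = -5580 + 146/63 = -351394/63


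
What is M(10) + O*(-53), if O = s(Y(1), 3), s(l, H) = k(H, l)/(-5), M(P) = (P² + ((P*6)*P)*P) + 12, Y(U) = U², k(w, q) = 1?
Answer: 30613/5 ≈ 6122.6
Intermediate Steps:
M(P) = 12 + P² + 6*P³ (M(P) = (P² + ((6*P)*P)*P) + 12 = (P² + (6*P²)*P) + 12 = (P² + 6*P³) + 12 = 12 + P² + 6*P³)
s(l, H) = -⅕ (s(l, H) = 1/(-5) = 1*(-⅕) = -⅕)
O = -⅕ ≈ -0.20000
M(10) + O*(-53) = (12 + 10² + 6*10³) - ⅕*(-53) = (12 + 100 + 6*1000) + 53/5 = (12 + 100 + 6000) + 53/5 = 6112 + 53/5 = 30613/5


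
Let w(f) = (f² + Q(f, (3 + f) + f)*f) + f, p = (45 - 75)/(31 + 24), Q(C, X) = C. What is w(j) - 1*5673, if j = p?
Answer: -686427/121 ≈ -5673.0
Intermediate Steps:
p = -6/11 (p = -30/55 = -30*1/55 = -6/11 ≈ -0.54545)
j = -6/11 ≈ -0.54545
w(f) = f + 2*f² (w(f) = (f² + f*f) + f = (f² + f²) + f = 2*f² + f = f + 2*f²)
w(j) - 1*5673 = -6*(1 + 2*(-6/11))/11 - 1*5673 = -6*(1 - 12/11)/11 - 5673 = -6/11*(-1/11) - 5673 = 6/121 - 5673 = -686427/121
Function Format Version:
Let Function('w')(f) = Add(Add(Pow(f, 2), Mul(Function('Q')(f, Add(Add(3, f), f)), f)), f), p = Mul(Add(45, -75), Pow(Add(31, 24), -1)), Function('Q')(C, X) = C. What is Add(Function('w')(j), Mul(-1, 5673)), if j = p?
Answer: Rational(-686427, 121) ≈ -5673.0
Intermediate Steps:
p = Rational(-6, 11) (p = Mul(-30, Pow(55, -1)) = Mul(-30, Rational(1, 55)) = Rational(-6, 11) ≈ -0.54545)
j = Rational(-6, 11) ≈ -0.54545
Function('w')(f) = Add(f, Mul(2, Pow(f, 2))) (Function('w')(f) = Add(Add(Pow(f, 2), Mul(f, f)), f) = Add(Add(Pow(f, 2), Pow(f, 2)), f) = Add(Mul(2, Pow(f, 2)), f) = Add(f, Mul(2, Pow(f, 2))))
Add(Function('w')(j), Mul(-1, 5673)) = Add(Mul(Rational(-6, 11), Add(1, Mul(2, Rational(-6, 11)))), Mul(-1, 5673)) = Add(Mul(Rational(-6, 11), Add(1, Rational(-12, 11))), -5673) = Add(Mul(Rational(-6, 11), Rational(-1, 11)), -5673) = Add(Rational(6, 121), -5673) = Rational(-686427, 121)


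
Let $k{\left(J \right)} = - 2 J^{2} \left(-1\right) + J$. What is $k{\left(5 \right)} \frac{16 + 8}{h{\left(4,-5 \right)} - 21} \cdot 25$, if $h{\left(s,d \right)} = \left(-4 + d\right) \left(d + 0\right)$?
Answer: $1375$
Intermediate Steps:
$h{\left(s,d \right)} = d \left(-4 + d\right)$ ($h{\left(s,d \right)} = \left(-4 + d\right) d = d \left(-4 + d\right)$)
$k{\left(J \right)} = J + 2 J^{2}$ ($k{\left(J \right)} = 2 J^{2} + J = J + 2 J^{2}$)
$k{\left(5 \right)} \frac{16 + 8}{h{\left(4,-5 \right)} - 21} \cdot 25 = 5 \left(1 + 2 \cdot 5\right) \frac{16 + 8}{- 5 \left(-4 - 5\right) - 21} \cdot 25 = 5 \left(1 + 10\right) \frac{24}{\left(-5\right) \left(-9\right) - 21} \cdot 25 = 5 \cdot 11 \frac{24}{45 - 21} \cdot 25 = 55 \cdot \frac{24}{24} \cdot 25 = 55 \cdot 24 \cdot \frac{1}{24} \cdot 25 = 55 \cdot 1 \cdot 25 = 55 \cdot 25 = 1375$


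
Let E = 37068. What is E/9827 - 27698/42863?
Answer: 1316657438/421214701 ≈ 3.1259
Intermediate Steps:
E/9827 - 27698/42863 = 37068/9827 - 27698/42863 = 1316657438/421214701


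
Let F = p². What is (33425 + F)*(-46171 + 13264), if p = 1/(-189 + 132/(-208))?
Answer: -35651710424898001/32413107 ≈ -1.0999e+9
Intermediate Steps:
p = -52/9861 (p = 1/(-189 + 132*(-1/208)) = 1/(-189 - 33/52) = 1/(-9861/52) = -52/9861 ≈ -0.0052733)
F = 2704/97239321 (F = (-52/9861)² = 2704/97239321 ≈ 2.7808e-5)
(33425 + F)*(-46171 + 13264) = (33425 + 2704/97239321)*(-46171 + 13264) = (3250224307129/97239321)*(-32907) = -35651710424898001/32413107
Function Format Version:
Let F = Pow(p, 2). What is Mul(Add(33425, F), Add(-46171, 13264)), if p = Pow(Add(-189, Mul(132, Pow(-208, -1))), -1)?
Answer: Rational(-35651710424898001, 32413107) ≈ -1.0999e+9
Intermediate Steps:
p = Rational(-52, 9861) (p = Pow(Add(-189, Mul(132, Rational(-1, 208))), -1) = Pow(Add(-189, Rational(-33, 52)), -1) = Pow(Rational(-9861, 52), -1) = Rational(-52, 9861) ≈ -0.0052733)
F = Rational(2704, 97239321) (F = Pow(Rational(-52, 9861), 2) = Rational(2704, 97239321) ≈ 2.7808e-5)
Mul(Add(33425, F), Add(-46171, 13264)) = Mul(Add(33425, Rational(2704, 97239321)), Add(-46171, 13264)) = Mul(Rational(3250224307129, 97239321), -32907) = Rational(-35651710424898001, 32413107)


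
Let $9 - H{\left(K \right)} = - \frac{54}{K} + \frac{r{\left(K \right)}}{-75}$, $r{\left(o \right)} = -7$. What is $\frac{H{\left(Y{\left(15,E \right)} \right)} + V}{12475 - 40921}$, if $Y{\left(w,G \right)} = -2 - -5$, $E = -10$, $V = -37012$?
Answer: $\frac{1386941}{1066725} \approx 1.3002$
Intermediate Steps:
$Y{\left(w,G \right)} = 3$ ($Y{\left(w,G \right)} = -2 + 5 = 3$)
$H{\left(K \right)} = \frac{668}{75} + \frac{54}{K}$ ($H{\left(K \right)} = 9 - \left(- \frac{54}{K} - \frac{7}{-75}\right) = 9 - \left(- \frac{54}{K} - - \frac{7}{75}\right) = 9 - \left(- \frac{54}{K} + \frac{7}{75}\right) = 9 - \left(\frac{7}{75} - \frac{54}{K}\right) = \frac{668}{75} + \frac{54}{K}$)
$\frac{H{\left(Y{\left(15,E \right)} \right)} + V}{12475 - 40921} = \frac{\left(\frac{668}{75} + \frac{54}{3}\right) - 37012}{12475 - 40921} = \frac{\left(\frac{668}{75} + 54 \cdot \frac{1}{3}\right) - 37012}{-28446} = \left(\left(\frac{668}{75} + 18\right) - 37012\right) \left(- \frac{1}{28446}\right) = \left(\frac{2018}{75} - 37012\right) \left(- \frac{1}{28446}\right) = \left(- \frac{2773882}{75}\right) \left(- \frac{1}{28446}\right) = \frac{1386941}{1066725}$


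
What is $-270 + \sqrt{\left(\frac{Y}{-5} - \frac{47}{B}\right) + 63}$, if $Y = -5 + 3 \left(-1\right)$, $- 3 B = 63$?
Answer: $-270 + \frac{11 \sqrt{6090}}{105} \approx -261.82$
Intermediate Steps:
$B = -21$ ($B = \left(- \frac{1}{3}\right) 63 = -21$)
$Y = -8$ ($Y = -5 - 3 = -8$)
$-270 + \sqrt{\left(\frac{Y}{-5} - \frac{47}{B}\right) + 63} = -270 + \sqrt{\left(- \frac{8}{-5} - \frac{47}{-21}\right) + 63} = -270 + \sqrt{\left(\left(-8\right) \left(- \frac{1}{5}\right) - - \frac{47}{21}\right) + 63} = -270 + \sqrt{\left(\frac{8}{5} + \frac{47}{21}\right) + 63} = -270 + \sqrt{\frac{403}{105} + 63} = -270 + \sqrt{\frac{7018}{105}} = -270 + \frac{11 \sqrt{6090}}{105}$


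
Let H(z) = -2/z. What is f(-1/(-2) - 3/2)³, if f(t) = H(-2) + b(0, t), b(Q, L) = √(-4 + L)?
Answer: (1 + I*√5)³ ≈ -14.0 - 4.4721*I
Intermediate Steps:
f(t) = 1 + √(-4 + t) (f(t) = -2/(-2) + √(-4 + t) = -2*(-½) + √(-4 + t) = 1 + √(-4 + t))
f(-1/(-2) - 3/2)³ = (1 + √(-4 + (-1/(-2) - 3/2)))³ = (1 + √(-4 + (-1*(-½) - 3*½)))³ = (1 + √(-4 + (½ - 3/2)))³ = (1 + √(-4 - 1))³ = (1 + √(-5))³ = (1 + I*√5)³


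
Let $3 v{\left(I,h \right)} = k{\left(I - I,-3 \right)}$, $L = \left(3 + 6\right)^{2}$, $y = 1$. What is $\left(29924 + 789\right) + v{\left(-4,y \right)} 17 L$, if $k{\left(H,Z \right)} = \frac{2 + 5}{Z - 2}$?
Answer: $\frac{150352}{5} \approx 30070.0$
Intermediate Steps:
$L = 81$ ($L = 9^{2} = 81$)
$k{\left(H,Z \right)} = \frac{7}{-2 + Z}$
$v{\left(I,h \right)} = - \frac{7}{15}$ ($v{\left(I,h \right)} = \frac{7 \frac{1}{-2 - 3}}{3} = \frac{7 \frac{1}{-5}}{3} = \frac{7 \left(- \frac{1}{5}\right)}{3} = \frac{1}{3} \left(- \frac{7}{5}\right) = - \frac{7}{15}$)
$\left(29924 + 789\right) + v{\left(-4,y \right)} 17 L = \left(29924 + 789\right) + \left(- \frac{7}{15}\right) 17 \cdot 81 = 30713 - \frac{3213}{5} = \frac{150352}{5}$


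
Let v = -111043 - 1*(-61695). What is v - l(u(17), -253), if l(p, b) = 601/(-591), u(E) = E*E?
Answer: -29164067/591 ≈ -49347.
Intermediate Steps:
u(E) = E**2
l(p, b) = -601/591 (l(p, b) = 601*(-1/591) = -601/591)
v = -49348 (v = -111043 + 61695 = -49348)
v - l(u(17), -253) = -49348 - 1*(-601/591) = -49348 + 601/591 = -29164067/591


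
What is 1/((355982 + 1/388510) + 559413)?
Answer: 388510/355640111451 ≈ 1.0924e-6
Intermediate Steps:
1/((355982 + 1/388510) + 559413) = 1/(138302566821/388510 + 559413) = 1/(355640111451/388510) = 388510/355640111451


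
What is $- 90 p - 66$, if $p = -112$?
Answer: $10014$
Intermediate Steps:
$- 90 p - 66 = \left(-90\right) \left(-112\right) - 66 = 10080 - 66 = 10014$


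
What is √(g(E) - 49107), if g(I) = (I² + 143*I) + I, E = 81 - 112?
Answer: I*√52610 ≈ 229.37*I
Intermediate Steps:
E = -31
g(I) = I² + 144*I
√(g(E) - 49107) = √(-31*(144 - 31) - 49107) = √(-31*113 - 49107) = √(-3503 - 49107) = √(-52610) = I*√52610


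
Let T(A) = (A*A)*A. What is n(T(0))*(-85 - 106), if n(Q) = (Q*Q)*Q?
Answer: 0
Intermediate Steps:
T(A) = A**3 (T(A) = A**2*A = A**3)
n(Q) = Q**3 (n(Q) = Q**2*Q = Q**3)
n(T(0))*(-85 - 106) = (0**3)**3*(-85 - 106) = 0**3*(-191) = 0*(-191) = 0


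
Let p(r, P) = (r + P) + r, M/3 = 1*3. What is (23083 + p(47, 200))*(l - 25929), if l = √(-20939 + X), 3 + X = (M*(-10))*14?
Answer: -606142233 + 23377*I*√22202 ≈ -6.0614e+8 + 3.4833e+6*I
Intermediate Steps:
M = 9 (M = 3*(1*3) = 3*3 = 9)
X = -1263 (X = -3 + (9*(-10))*14 = -3 - 90*14 = -3 - 1260 = -1263)
l = I*√22202 (l = √(-20939 - 1263) = √(-22202) = I*√22202 ≈ 149.0*I)
p(r, P) = P + 2*r (p(r, P) = (P + r) + r = P + 2*r)
(23083 + p(47, 200))*(l - 25929) = (23083 + (200 + 2*47))*(I*√22202 - 25929) = (23083 + (200 + 94))*(-25929 + I*√22202) = (23083 + 294)*(-25929 + I*√22202) = 23377*(-25929 + I*√22202) = -606142233 + 23377*I*√22202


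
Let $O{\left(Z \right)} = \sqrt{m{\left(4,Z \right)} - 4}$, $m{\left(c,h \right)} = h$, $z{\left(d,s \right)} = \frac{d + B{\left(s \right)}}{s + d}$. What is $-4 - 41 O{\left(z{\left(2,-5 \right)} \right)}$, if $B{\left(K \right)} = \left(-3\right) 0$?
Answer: $-4 - \frac{41 i \sqrt{42}}{3} \approx -4.0 - 88.57 i$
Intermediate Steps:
$B{\left(K \right)} = 0$
$z{\left(d,s \right)} = \frac{d}{d + s}$ ($z{\left(d,s \right)} = \frac{d + 0}{s + d} = \frac{d}{d + s}$)
$O{\left(Z \right)} = \sqrt{-4 + Z}$ ($O{\left(Z \right)} = \sqrt{Z - 4} = \sqrt{-4 + Z}$)
$-4 - 41 O{\left(z{\left(2,-5 \right)} \right)} = -4 - 41 \sqrt{-4 + \frac{2}{2 - 5}} = -4 - 41 \sqrt{-4 + \frac{2}{-3}} = -4 - 41 \sqrt{-4 + 2 \left(- \frac{1}{3}\right)} = -4 - 41 \sqrt{-4 - \frac{2}{3}} = -4 - 41 \sqrt{- \frac{14}{3}} = -4 - 41 \frac{i \sqrt{42}}{3} = -4 - \frac{41 i \sqrt{42}}{3}$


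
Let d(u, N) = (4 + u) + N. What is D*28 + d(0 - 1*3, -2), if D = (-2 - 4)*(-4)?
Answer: 671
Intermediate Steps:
d(u, N) = 4 + N + u
D = 24 (D = -6*(-4) = 24)
D*28 + d(0 - 1*3, -2) = 24*28 + (4 - 2 + (0 - 1*3)) = 672 + (4 - 2 + (0 - 3)) = 672 + (4 - 2 - 3) = 672 - 1 = 671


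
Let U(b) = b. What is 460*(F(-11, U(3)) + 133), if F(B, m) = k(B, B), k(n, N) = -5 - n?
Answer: 63940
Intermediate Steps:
F(B, m) = -5 - B
460*(F(-11, U(3)) + 133) = 460*((-5 - 1*(-11)) + 133) = 460*((-5 + 11) + 133) = 460*(6 + 133) = 460*139 = 63940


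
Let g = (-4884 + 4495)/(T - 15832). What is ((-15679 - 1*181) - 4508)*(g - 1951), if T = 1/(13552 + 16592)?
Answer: 18964301343398288/477239807 ≈ 3.9737e+7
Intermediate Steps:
T = 1/30144 ≈ 3.3174e-5
g = 11726016/477239807 (g = (-4884 + 4495)/(1/30144 - 15832) = -389/(-477239807/30144) = -389*(-30144/477239807) = 11726016/477239807 ≈ 0.024570)
((-15679 - 1*181) - 4508)*(g - 1951) = ((-15679 - 1*181) - 4508)*(11726016/477239807 - 1951) = ((-15679 - 181) - 4508)*(-931083137441/477239807) = (-15860 - 4508)*(-931083137441/477239807) = -20368*(-931083137441/477239807) = 18964301343398288/477239807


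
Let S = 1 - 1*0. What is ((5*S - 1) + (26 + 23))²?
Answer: 2809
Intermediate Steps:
S = 1 (S = 1 + 0 = 1)
((5*S - 1) + (26 + 23))² = ((5*1 - 1) + (26 + 23))² = ((5 - 1) + 49)² = (4 + 49)² = 53² = 2809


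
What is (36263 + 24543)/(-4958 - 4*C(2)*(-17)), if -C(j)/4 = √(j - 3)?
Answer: -75369037/6163937 + 4134808*I/6163937 ≈ -12.227 + 0.67081*I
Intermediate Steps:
C(j) = -4*√(-3 + j) (C(j) = -4*√(j - 3) = -4*√(-3 + j))
(36263 + 24543)/(-4958 - 4*C(2)*(-17)) = (36263 + 24543)/(-4958 - (-16)*√(-3 + 2)*(-17)) = 60806/(-4958 - (-16)*√(-1)*(-17)) = 60806/(-4958 - (-16)*I*(-17)) = 60806/(-4958 + (16*I)*(-17)) = 60806/(-4958 - 272*I) = 60806*((-4958 + 272*I)/24655748) = 30403*(-4958 + 272*I)/12327874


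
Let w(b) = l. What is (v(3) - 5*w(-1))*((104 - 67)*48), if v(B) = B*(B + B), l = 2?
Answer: 14208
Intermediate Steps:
w(b) = 2
v(B) = 2*B**2 (v(B) = B*(2*B) = 2*B**2)
(v(3) - 5*w(-1))*((104 - 67)*48) = (2*3**2 - 5*2)*((104 - 67)*48) = (2*9 - 10)*(37*48) = (18 - 10)*1776 = 8*1776 = 14208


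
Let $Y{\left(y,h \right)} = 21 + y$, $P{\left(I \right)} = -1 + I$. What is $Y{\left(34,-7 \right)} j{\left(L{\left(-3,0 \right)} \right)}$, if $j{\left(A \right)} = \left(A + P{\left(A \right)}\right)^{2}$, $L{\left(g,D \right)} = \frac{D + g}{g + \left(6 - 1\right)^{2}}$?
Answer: $\frac{980}{11} \approx 89.091$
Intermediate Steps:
$L{\left(g,D \right)} = \frac{D + g}{25 + g}$ ($L{\left(g,D \right)} = \frac{D + g}{g + 5^{2}} = \frac{D + g}{g + 25} = \frac{D + g}{25 + g}$)
$j{\left(A \right)} = \left(-1 + 2 A\right)^{2}$ ($j{\left(A \right)} = \left(A + \left(-1 + A\right)\right)^{2} = \left(-1 + 2 A\right)^{2}$)
$Y{\left(34,-7 \right)} j{\left(L{\left(-3,0 \right)} \right)} = \left(21 + 34\right) \left(-1 + 2 \frac{0 - 3}{25 - 3}\right)^{2} = 55 \left(-1 + 2 \cdot \frac{1}{22} \left(-3\right)\right)^{2} = 55 \left(-1 + 2 \left(- \frac{3}{22}\right)\right)^{2} = 55 \left(-1 - \frac{3}{11}\right)^{2} = 55 \left(- \frac{14}{11}\right)^{2} = 55 \cdot \frac{196}{121} = \frac{980}{11}$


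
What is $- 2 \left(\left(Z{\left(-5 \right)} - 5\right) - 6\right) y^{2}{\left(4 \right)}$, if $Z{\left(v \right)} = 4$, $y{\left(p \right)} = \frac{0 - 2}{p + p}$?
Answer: $\frac{7}{8} \approx 0.875$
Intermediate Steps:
$y{\left(p \right)} = - \frac{1}{p}$ ($y{\left(p \right)} = - \frac{2}{2 p} = - 2 \frac{1}{2 p} = - \frac{1}{p}$)
$- 2 \left(\left(Z{\left(-5 \right)} - 5\right) - 6\right) y^{2}{\left(4 \right)} = - 2 \left(\left(4 - 5\right) - 6\right) \left(- \frac{1}{4}\right)^{2} = - 2 \left(-1 - 6\right) \left(\left(-1\right) \frac{1}{4}\right)^{2} = \left(-2\right) \left(-7\right) \left(- \frac{1}{4}\right)^{2} = 14 \cdot \frac{1}{16} = \frac{7}{8}$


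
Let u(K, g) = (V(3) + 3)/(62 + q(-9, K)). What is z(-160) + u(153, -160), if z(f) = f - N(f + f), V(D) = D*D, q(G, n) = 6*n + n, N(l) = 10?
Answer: -192598/1133 ≈ -169.99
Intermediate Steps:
q(G, n) = 7*n
V(D) = D²
u(K, g) = 12/(62 + 7*K) (u(K, g) = (3² + 3)/(62 + 7*K) = (9 + 3)/(62 + 7*K) = 12/(62 + 7*K))
z(f) = -10 + f (z(f) = f - 1*10 = f - 10 = -10 + f)
z(-160) + u(153, -160) = (-10 - 160) + 12/(62 + 7*153) = -170 + 12/(62 + 1071) = -170 + 12/1133 = -192598/1133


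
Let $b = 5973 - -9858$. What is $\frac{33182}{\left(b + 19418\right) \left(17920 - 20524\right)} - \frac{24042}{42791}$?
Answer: $- \frac{157728321971}{280551232374} \approx -0.56221$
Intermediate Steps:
$b = 15831$ ($b = 5973 + 9858 = 15831$)
$\frac{33182}{\left(b + 19418\right) \left(17920 - 20524\right)} - \frac{24042}{42791} = \frac{33182}{\left(15831 + 19418\right) \left(17920 - 20524\right)} - \frac{24042}{42791} = \frac{33182}{35249 \left(-2604\right)} - \frac{24042}{42791} = \frac{33182}{-91788396} - \frac{24042}{42791} = 33182 \left(- \frac{1}{91788396}\right) - \frac{24042}{42791} = - \frac{16591}{45894198} - \frac{24042}{42791} = - \frac{157728321971}{280551232374}$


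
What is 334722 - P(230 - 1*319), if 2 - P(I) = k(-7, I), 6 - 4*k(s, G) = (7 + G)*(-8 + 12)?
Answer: 669607/2 ≈ 3.3480e+5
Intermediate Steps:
k(s, G) = -11/2 - G (k(s, G) = 3/2 - (7 + G)*(-8 + 12)/4 = 3/2 - (7 + G)*4/4 = 3/2 - (28 + 4*G)/4 = 3/2 + (-7 - G) = -11/2 - G)
P(I) = 15/2 + I (P(I) = 2 - (-11/2 - I) = 2 + (11/2 + I) = 15/2 + I)
334722 - P(230 - 1*319) = 334722 - (15/2 + (230 - 1*319)) = 334722 - (15/2 + (230 - 319)) = 334722 - (15/2 - 89) = 334722 - 1*(-163/2) = 334722 + 163/2 = 669607/2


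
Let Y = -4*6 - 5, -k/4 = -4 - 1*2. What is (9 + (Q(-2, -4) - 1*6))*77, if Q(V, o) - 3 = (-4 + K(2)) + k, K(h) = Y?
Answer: -231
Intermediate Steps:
k = 24 (k = -4*(-4 - 1*2) = -4*(-4 - 2) = -4*(-6) = 24)
Y = -29 (Y = -24 - 5 = -29)
K(h) = -29
Q(V, o) = -6 (Q(V, o) = 3 + ((-4 - 29) + 24) = 3 + (-33 + 24) = 3 - 9 = -6)
(9 + (Q(-2, -4) - 1*6))*77 = (9 + (-6 - 1*6))*77 = (9 + (-6 - 6))*77 = (9 - 12)*77 = -3*77 = -231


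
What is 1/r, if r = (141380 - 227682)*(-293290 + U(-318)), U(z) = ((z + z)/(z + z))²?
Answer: 1/25311427278 ≈ 3.9508e-11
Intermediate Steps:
U(z) = 1 (U(z) = ((2*z)/((2*z)))² = ((2*z)*(1/(2*z)))² = 1² = 1)
r = 25311427278 (r = (141380 - 227682)*(-293290 + 1) = -86302*(-293289) = 25311427278)
1/r = 1/25311427278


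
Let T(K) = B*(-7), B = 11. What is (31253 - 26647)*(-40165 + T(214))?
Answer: -185354652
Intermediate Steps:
T(K) = -77 (T(K) = 11*(-7) = -77)
(31253 - 26647)*(-40165 + T(214)) = (31253 - 26647)*(-40165 - 77) = 4606*(-40242) = -185354652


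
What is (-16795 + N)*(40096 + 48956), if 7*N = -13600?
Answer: -11680505580/7 ≈ -1.6686e+9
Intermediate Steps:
N = -13600/7 (N = (1/7)*(-13600) = -13600/7 ≈ -1942.9)
(-16795 + N)*(40096 + 48956) = (-16795 - 13600/7)*(40096 + 48956) = -131165/7*89052 = -11680505580/7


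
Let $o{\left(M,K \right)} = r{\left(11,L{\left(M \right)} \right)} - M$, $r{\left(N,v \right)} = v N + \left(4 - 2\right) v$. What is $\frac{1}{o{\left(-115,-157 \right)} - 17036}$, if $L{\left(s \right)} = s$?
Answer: $- \frac{1}{18416} \approx -5.4301 \cdot 10^{-5}$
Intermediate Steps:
$r{\left(N,v \right)} = 2 v + N v$ ($r{\left(N,v \right)} = N v + 2 v = 2 v + N v$)
$o{\left(M,K \right)} = 12 M$ ($o{\left(M,K \right)} = M \left(2 + 11\right) - M = M 13 - M = 13 M - M = 12 M$)
$\frac{1}{o{\left(-115,-157 \right)} - 17036} = \frac{1}{12 \left(-115\right) - 17036} = \frac{1}{-1380 - 17036} = \frac{1}{-18416} = - \frac{1}{18416}$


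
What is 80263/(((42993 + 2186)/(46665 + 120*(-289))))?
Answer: 961952055/45179 ≈ 21292.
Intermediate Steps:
80263/(((42993 + 2186)/(46665 + 120*(-289)))) = 80263/((45179/(46665 - 34680))) = 80263/((45179/11985)) = 80263/((45179*(1/11985))) = 80263/(45179/11985) = 80263*(11985/45179) = 961952055/45179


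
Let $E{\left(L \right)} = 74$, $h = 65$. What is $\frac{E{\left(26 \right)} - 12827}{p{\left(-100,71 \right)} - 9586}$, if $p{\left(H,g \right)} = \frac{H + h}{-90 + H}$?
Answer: $\frac{484614}{364261} \approx 1.3304$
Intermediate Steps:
$p{\left(H,g \right)} = \frac{65 + H}{-90 + H}$ ($p{\left(H,g \right)} = \frac{H + 65}{-90 + H} = \frac{65 + H}{-90 + H}$)
$\frac{E{\left(26 \right)} - 12827}{p{\left(-100,71 \right)} - 9586} = \frac{74 - 12827}{\frac{65 - 100}{-90 - 100} - 9586} = - \frac{12753}{\frac{1}{-190} \left(-35\right) - 9586} = - \frac{12753}{\left(- \frac{1}{190}\right) \left(-35\right) - 9586} = - \frac{12753}{\frac{7}{38} - 9586} = - \frac{12753}{- \frac{364261}{38}} = \left(-12753\right) \left(- \frac{38}{364261}\right) = \frac{484614}{364261}$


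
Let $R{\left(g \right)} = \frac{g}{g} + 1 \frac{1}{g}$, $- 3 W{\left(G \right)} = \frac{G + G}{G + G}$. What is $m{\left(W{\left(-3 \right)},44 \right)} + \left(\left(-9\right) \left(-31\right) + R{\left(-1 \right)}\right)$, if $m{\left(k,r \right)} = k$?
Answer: $\frac{836}{3} \approx 278.67$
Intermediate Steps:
$W{\left(G \right)} = - \frac{1}{3}$ ($W{\left(G \right)} = - \frac{\left(G + G\right) \frac{1}{G + G}}{3} = - \frac{2 G \frac{1}{2 G}}{3} = \left(- \frac{1}{3}\right) 1 = - \frac{1}{3}$)
$R{\left(g \right)} = 1 + \frac{1}{g}$
$m{\left(W{\left(-3 \right)},44 \right)} + \left(\left(-9\right) \left(-31\right) + R{\left(-1 \right)}\right) = - \frac{1}{3} + \left(\left(-9\right) \left(-31\right) + \frac{1 - 1}{-1}\right) = - \frac{1}{3} + \left(279 - 0\right) = - \frac{1}{3} + \left(279 + 0\right) = - \frac{1}{3} + 279 = \frac{836}{3}$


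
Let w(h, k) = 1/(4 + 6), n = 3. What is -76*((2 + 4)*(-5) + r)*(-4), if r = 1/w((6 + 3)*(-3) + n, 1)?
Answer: -6080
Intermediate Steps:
w(h, k) = ⅒ (w(h, k) = 1/10 = ⅒)
r = 10 (r = 1/(⅒) = 10)
-76*((2 + 4)*(-5) + r)*(-4) = -76*((2 + 4)*(-5) + 10)*(-4) = -76*(6*(-5) + 10)*(-4) = -76*(-30 + 10)*(-4) = -(-1520)*(-4) = -76*80 = -6080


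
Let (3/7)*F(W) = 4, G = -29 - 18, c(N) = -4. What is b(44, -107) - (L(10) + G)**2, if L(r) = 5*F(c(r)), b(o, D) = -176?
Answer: -1585/9 ≈ -176.11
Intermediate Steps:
G = -47
F(W) = 28/3 (F(W) = (7/3)*4 = 28/3)
L(r) = 140/3 (L(r) = 5*(28/3) = 140/3)
b(44, -107) - (L(10) + G)**2 = -176 - (140/3 - 47)**2 = -176 - (-1/3)**2 = -176 - 1*1/9 = -176 - 1/9 = -1585/9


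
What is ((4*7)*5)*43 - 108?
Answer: 5912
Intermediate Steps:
((4*7)*5)*43 - 108 = (28*5)*43 - 108 = 140*43 - 108 = 6020 - 108 = 5912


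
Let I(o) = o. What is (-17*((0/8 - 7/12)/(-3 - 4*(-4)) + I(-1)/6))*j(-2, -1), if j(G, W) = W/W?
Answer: 187/52 ≈ 3.5962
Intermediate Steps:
j(G, W) = 1
(-17*((0/8 - 7/12)/(-3 - 4*(-4)) + I(-1)/6))*j(-2, -1) = -17*((0/8 - 7/12)/(-3 - 4*(-4)) - 1/6)*1 = -17*((0*(⅛) - 7*1/12)/(-3 + 16) - 1*⅙)*1 = -17*((0 - 7/12)/13 - ⅙)*1 = -17*(-7/12*1/13 - ⅙)*1 = -17*(-7/156 - ⅙)*1 = -17*(-11/52)*1 = (187/52)*1 = 187/52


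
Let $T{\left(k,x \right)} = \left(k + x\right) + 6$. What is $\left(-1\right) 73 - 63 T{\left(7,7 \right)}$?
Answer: $-1333$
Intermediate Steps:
$T{\left(k,x \right)} = 6 + k + x$
$\left(-1\right) 73 - 63 T{\left(7,7 \right)} = \left(-1\right) 73 - 63 \left(6 + 7 + 7\right) = -73 - 1260 = -1333$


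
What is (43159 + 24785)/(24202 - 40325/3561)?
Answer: 241948584/86142997 ≈ 2.8087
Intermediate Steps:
(43159 + 24785)/(24202 - 40325/3561) = 67944/(24202 - 40325*1/3561) = 67944/(24202 - 40325/3561) = 67944/(86142997/3561) = 67944*(3561/86142997) = 241948584/86142997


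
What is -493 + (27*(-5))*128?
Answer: -17773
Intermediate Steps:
-493 + (27*(-5))*128 = -493 - 135*128 = -493 - 17280 = -17773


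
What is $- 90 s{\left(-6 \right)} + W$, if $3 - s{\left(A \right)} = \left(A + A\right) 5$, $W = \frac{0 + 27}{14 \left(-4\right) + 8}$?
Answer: $- \frac{90729}{16} \approx -5670.6$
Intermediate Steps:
$W = - \frac{9}{16}$ ($W = \frac{27}{-56 + 8} = \frac{27}{-48} = 27 \left(- \frac{1}{48}\right) = - \frac{9}{16} \approx -0.5625$)
$s{\left(A \right)} = 3 - 10 A$ ($s{\left(A \right)} = 3 - \left(A + A\right) 5 = 3 - 2 A 5 = 3 - 10 A$)
$- 90 s{\left(-6 \right)} + W = - 90 \left(3 - -60\right) - \frac{9}{16} = - 90 \left(3 + 60\right) - \frac{9}{16} = \left(-90\right) 63 - \frac{9}{16} = -5670 - \frac{9}{16} = - \frac{90729}{16}$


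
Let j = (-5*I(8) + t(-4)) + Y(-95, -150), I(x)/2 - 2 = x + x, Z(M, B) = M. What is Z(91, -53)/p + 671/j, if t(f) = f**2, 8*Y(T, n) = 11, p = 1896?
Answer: -10059337/2466696 ≈ -4.0781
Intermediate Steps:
Y(T, n) = 11/8 (Y(T, n) = (1/8)*11 = 11/8)
I(x) = 4 + 4*x (I(x) = 4 + 2*(x + x) = 4 + 2*(2*x) = 4 + 4*x)
j = -1301/8 (j = (-5*(4 + 4*8) + (-4)**2) + 11/8 = (-5*(4 + 32) + 16) + 11/8 = (-5*36 + 16) + 11/8 = (-180 + 16) + 11/8 = -164 + 11/8 = -1301/8 ≈ -162.63)
Z(91, -53)/p + 671/j = 91/1896 + 671/(-1301/8) = 91*(1/1896) + 671*(-8/1301) = 91/1896 - 5368/1301 = -10059337/2466696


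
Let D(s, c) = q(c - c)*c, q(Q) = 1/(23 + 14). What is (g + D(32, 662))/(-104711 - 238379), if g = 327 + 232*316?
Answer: -49551/230806 ≈ -0.21469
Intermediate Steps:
g = 73639 (g = 327 + 73312 = 73639)
q(Q) = 1/37
D(s, c) = c/37
(g + D(32, 662))/(-104711 - 238379) = (73639 + (1/37)*662)/(-104711 - 238379) = (73639 + 662/37)/(-343090) = (2725305/37)*(-1/343090) = -49551/230806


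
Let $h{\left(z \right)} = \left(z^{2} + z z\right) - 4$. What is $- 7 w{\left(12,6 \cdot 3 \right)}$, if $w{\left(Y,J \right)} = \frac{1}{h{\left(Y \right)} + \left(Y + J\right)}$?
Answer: $- \frac{7}{314} \approx -0.022293$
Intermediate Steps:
$h{\left(z \right)} = -4 + 2 z^{2}$ ($h{\left(z \right)} = \left(z^{2} + z^{2}\right) - 4 = 2 z^{2} - 4 = -4 + 2 z^{2}$)
$w{\left(Y,J \right)} = \frac{1}{-4 + J + Y + 2 Y^{2}}$ ($w{\left(Y,J \right)} = \frac{1}{\left(-4 + 2 Y^{2}\right) + \left(Y + J\right)} = \frac{1}{\left(-4 + 2 Y^{2}\right) + \left(J + Y\right)} = \frac{1}{-4 + J + Y + 2 Y^{2}}$)
$- 7 w{\left(12,6 \cdot 3 \right)} = - \frac{7}{-4 + 6 \cdot 3 + 12 + 2 \cdot 12^{2}} = - \frac{7}{-4 + 18 + 12 + 2 \cdot 144} = - \frac{7}{-4 + 18 + 12 + 288} = - \frac{7}{314}$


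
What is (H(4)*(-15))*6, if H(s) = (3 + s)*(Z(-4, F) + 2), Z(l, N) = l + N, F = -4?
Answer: 3780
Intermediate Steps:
Z(l, N) = N + l
H(s) = -18 - 6*s (H(s) = (3 + s)*((-4 - 4) + 2) = (3 + s)*(-8 + 2) = (3 + s)*(-6) = -18 - 6*s)
(H(4)*(-15))*6 = ((-18 - 6*4)*(-15))*6 = ((-18 - 24)*(-15))*6 = -42*(-15)*6 = 630*6 = 3780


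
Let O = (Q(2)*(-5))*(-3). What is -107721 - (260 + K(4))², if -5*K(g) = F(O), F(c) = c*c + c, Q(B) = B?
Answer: -113197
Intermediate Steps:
O = 30 (O = (2*(-5))*(-3) = -10*(-3) = 30)
F(c) = c + c² (F(c) = c² + c = c + c²)
K(g) = -186 (K(g) = -6*(1 + 30) = -6*31 = -⅕*930 = -186)
-107721 - (260 + K(4))² = -107721 - (260 - 186)² = -107721 - 1*74² = -107721 - 1*5476 = -107721 - 5476 = -113197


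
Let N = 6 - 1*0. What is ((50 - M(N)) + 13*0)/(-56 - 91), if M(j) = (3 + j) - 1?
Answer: -2/7 ≈ -0.28571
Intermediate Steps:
N = 6 (N = 6 + 0 = 6)
M(j) = 2 + j
((50 - M(N)) + 13*0)/(-56 - 91) = ((50 - (2 + 6)) + 13*0)/(-56 - 91) = ((50 - 1*8) + 0)/(-147) = ((50 - 8) + 0)*(-1/147) = (42 + 0)*(-1/147) = 42*(-1/147) = -2/7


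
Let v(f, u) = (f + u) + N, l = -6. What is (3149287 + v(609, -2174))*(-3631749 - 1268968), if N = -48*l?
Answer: -15427506123170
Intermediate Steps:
N = 288 (N = -48*(-6) = 288)
v(f, u) = 288 + f + u (v(f, u) = (f + u) + 288 = 288 + f + u)
(3149287 + v(609, -2174))*(-3631749 - 1268968) = (3149287 + (288 + 609 - 2174))*(-3631749 - 1268968) = (3149287 - 1277)*(-4900717) = 3148010*(-4900717) = -15427506123170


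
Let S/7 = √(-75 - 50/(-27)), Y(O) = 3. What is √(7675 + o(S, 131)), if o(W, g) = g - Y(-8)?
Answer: 51*√3 ≈ 88.335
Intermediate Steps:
S = 35*I*√237/9 (S = 7*√(-75 - 50/(-27)) = 7*√(-75 - 50*(-1/27)) = 7*√(-75 + 50/27) = 7*√(-1975/27) = 7*(5*I*√237/9) = 35*I*√237/9 ≈ 59.869*I)
o(W, g) = -3 + g (o(W, g) = g - 1*3 = g - 3 = -3 + g)
√(7675 + o(S, 131)) = √(7675 + (-3 + 131)) = √(7675 + 128) = √7803 = 51*√3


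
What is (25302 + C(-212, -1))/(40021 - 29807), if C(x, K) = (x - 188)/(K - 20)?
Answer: 265871/107247 ≈ 2.4791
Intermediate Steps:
C(x, K) = (-188 + x)/(-20 + K)
(25302 + C(-212, -1))/(40021 - 29807) = (25302 + (-188 - 212)/(-20 - 1))/(40021 - 29807) = (25302 - 400/(-21))/10214 = (25302 - 1/21*(-400))*(1/10214) = (25302 + 400/21)*(1/10214) = (531742/21)*(1/10214) = 265871/107247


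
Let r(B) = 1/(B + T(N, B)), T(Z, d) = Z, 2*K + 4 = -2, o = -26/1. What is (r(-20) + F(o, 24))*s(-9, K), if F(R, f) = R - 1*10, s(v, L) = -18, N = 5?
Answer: 3246/5 ≈ 649.20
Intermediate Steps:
o = -26 (o = -26*1 = -26)
K = -3 (K = -2 + (1/2)*(-2) = -2 - 1 = -3)
F(R, f) = -10 + R (F(R, f) = R - 10 = -10 + R)
r(B) = 1/(5 + B) (r(B) = 1/(B + 5) = 1/(5 + B))
(r(-20) + F(o, 24))*s(-9, K) = (1/(5 - 20) + (-10 - 26))*(-18) = (1/(-15) - 36)*(-18) = (-1/15 - 36)*(-18) = -541/15*(-18) = 3246/5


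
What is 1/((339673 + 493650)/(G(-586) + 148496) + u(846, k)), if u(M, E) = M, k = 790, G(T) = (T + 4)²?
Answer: 28660/24295379 ≈ 0.0011796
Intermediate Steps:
G(T) = (4 + T)²
1/((339673 + 493650)/(G(-586) + 148496) + u(846, k)) = 1/((339673 + 493650)/((4 - 586)² + 148496) + 846) = 1/(833323/((-582)² + 148496) + 846) = 1/(833323/(338724 + 148496) + 846) = 1/(833323/487220 + 846) = 1/(833323*(1/487220) + 846) = 1/(49019/28660 + 846) = 1/(24295379/28660) = 28660/24295379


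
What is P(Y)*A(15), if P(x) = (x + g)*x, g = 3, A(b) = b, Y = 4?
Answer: 420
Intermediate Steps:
P(x) = x*(3 + x) (P(x) = (x + 3)*x = (3 + x)*x = x*(3 + x))
P(Y)*A(15) = (4*(3 + 4))*15 = (4*7)*15 = 28*15 = 420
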